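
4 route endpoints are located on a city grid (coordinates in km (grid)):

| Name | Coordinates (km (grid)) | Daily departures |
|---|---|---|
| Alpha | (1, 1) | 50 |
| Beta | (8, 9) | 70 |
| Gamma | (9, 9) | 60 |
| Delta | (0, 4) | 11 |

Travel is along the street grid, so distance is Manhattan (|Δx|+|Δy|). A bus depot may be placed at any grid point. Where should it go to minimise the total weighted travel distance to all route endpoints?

(8, 9)

Manhattan distance separates: Σwᵢ(|x−xᵢ|+|y−yᵢ|) = Σwᵢ|x−xᵢ| + Σwᵢ|y−yᵢ|, so x and y are optimised independently as 1-D weighted medians.
Total weight W = 191; half = 95.5.
x-coordinate, sorted with cumulative weight:
  x=0 (Delta, w=11) cum 11
  x=1 (Alpha, w=50) cum 61
  x=8 (Beta, w=70) cum 131  ← median
  x=9 (Gamma, w=60) cum 191
⇒ x* = 8
y-coordinate, sorted with cumulative weight:
  y=1 (Alpha, w=50) cum 50
  y=4 (Delta, w=11) cum 61
  y=9 (Beta, w=70) cum 131  ← median
  y=9 (Gamma, w=60) cum 191
⇒ y* = 9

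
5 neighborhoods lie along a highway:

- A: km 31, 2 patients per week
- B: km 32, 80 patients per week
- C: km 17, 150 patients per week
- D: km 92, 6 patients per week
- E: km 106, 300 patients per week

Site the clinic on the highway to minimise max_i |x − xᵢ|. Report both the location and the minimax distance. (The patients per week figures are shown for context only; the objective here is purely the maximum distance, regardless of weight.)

location 61.5, max distance 44.5

The 1-center on a line is the midpoint of the two extreme points: leftmost at 17, rightmost at 106.
Optimal location = (17 + 106)/2 = 61.5; maximum distance = (106 − 17)/2 = 44.5.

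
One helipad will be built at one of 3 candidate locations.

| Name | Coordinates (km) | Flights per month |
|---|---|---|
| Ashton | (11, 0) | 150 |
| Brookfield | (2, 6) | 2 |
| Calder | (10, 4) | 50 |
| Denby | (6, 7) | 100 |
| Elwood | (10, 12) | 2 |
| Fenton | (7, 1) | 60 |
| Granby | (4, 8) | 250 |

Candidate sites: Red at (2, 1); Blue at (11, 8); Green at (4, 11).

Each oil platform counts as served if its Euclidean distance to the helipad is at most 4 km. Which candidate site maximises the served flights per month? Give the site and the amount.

Green, covering 250

Coverage radius r = 4 km; a point is covered iff (Δx)²+(Δy)² ≤ 4² = 16.
  Red (2, 1): covers {none} → 0
  Blue (11, 8): covers {none} → 0
  Green (4, 11): covers {Granby} → 250
Maximum coverage at Green: 250 flights per month.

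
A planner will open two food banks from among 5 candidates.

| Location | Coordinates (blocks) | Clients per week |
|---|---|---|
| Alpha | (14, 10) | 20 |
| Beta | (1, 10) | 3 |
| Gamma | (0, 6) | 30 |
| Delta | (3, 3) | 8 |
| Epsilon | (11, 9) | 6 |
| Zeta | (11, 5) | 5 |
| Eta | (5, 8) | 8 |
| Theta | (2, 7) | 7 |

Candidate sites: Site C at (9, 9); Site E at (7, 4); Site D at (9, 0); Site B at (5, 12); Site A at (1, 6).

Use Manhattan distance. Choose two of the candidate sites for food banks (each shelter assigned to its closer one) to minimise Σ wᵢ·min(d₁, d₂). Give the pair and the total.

Evaluate every pair (each demand assigned to the nearer of the two):
  {Site C, Site A}: total = 298
  {Site B, Site A}: total = 457
  {Site E, Site A}: total = 483
  {Site D, Site A}: total = 545
  {Site C, Site E}: total = 590
  {Site C, Site B}: total = 686
  {Site E, Site B}: total = 715
  {Site C, Site D}: total = 724
  {Site E, Site D}: total = 789
  {Site D, Site B}: total = 817
Best pair: {Site C, Site A} with total 298.

{Site C, Site A}, total 298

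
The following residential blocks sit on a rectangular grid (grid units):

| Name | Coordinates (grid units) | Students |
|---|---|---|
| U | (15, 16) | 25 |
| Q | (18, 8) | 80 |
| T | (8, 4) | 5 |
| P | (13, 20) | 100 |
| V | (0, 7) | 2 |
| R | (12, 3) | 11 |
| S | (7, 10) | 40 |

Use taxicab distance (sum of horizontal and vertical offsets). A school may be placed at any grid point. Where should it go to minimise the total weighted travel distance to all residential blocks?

(13, 10)

Manhattan distance separates: Σwᵢ(|x−xᵢ|+|y−yᵢ|) = Σwᵢ|x−xᵢ| + Σwᵢ|y−yᵢ|, so x and y are optimised independently as 1-D weighted medians.
Total weight W = 263; half = 131.5.
x-coordinate, sorted with cumulative weight:
  x=0 (V, w=2) cum 2
  x=7 (S, w=40) cum 42
  x=8 (T, w=5) cum 47
  x=12 (R, w=11) cum 58
  x=13 (P, w=100) cum 158  ← median
  x=15 (U, w=25) cum 183
  x=18 (Q, w=80) cum 263
⇒ x* = 13
y-coordinate, sorted with cumulative weight:
  y=3 (R, w=11) cum 11
  y=4 (T, w=5) cum 16
  y=7 (V, w=2) cum 18
  y=8 (Q, w=80) cum 98
  y=10 (S, w=40) cum 138  ← median
  y=16 (U, w=25) cum 163
  y=20 (P, w=100) cum 263
⇒ y* = 10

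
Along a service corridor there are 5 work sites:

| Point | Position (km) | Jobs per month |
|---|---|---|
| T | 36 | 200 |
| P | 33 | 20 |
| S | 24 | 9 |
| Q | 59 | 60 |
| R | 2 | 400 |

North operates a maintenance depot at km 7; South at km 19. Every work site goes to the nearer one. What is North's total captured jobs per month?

The indifferent point is the midpoint (7+19)/2 = 13; work sites left of it (closer to North at 7) go to North, those right go to South.
  R at 2 (w=400) → North
  S at 24 (w=9) → South
  P at 33 (w=20) → South
  T at 36 (w=200) → South
  Q at 59 (w=60) → South
North captures 400; South captures 289.

400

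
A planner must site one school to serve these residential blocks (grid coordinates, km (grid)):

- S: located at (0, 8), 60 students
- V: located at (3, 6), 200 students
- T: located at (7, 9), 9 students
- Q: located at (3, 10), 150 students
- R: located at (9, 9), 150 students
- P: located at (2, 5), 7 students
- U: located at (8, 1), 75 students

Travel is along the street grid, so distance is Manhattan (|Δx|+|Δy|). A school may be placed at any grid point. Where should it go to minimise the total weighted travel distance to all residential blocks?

Manhattan distance separates: Σwᵢ(|x−xᵢ|+|y−yᵢ|) = Σwᵢ|x−xᵢ| + Σwᵢ|y−yᵢ|, so x and y are optimised independently as 1-D weighted medians.
Total weight W = 651; half = 325.5.
x-coordinate, sorted with cumulative weight:
  x=0 (S, w=60) cum 60
  x=2 (P, w=7) cum 67
  x=3 (V, w=200) cum 267
  x=3 (Q, w=150) cum 417  ← median
  x=7 (T, w=9) cum 426
  x=8 (U, w=75) cum 501
  x=9 (R, w=150) cum 651
⇒ x* = 3
y-coordinate, sorted with cumulative weight:
  y=1 (U, w=75) cum 75
  y=5 (P, w=7) cum 82
  y=6 (V, w=200) cum 282
  y=8 (S, w=60) cum 342  ← median
  y=9 (T, w=9) cum 351
  y=9 (R, w=150) cum 501
  y=10 (Q, w=150) cum 651
⇒ y* = 8

(3, 8)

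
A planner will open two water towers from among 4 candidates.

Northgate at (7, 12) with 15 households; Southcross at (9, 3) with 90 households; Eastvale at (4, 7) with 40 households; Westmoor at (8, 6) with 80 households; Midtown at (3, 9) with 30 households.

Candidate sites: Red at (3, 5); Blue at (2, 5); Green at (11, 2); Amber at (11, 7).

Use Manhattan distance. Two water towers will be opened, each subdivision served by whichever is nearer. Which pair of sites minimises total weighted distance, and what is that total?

Evaluate every pair (each demand assigned to the nearer of the two):
  {Red, Green}: total = 1155
  {Red, Amber}: total = 1235
  {Blue, Amber}: total = 1305
  {Green, Amber}: total = 1305
  {Blue, Green}: total = 1320
  {Red, Blue}: total = 1605
Best pair: {Red, Green} with total 1155.

{Red, Green}, total 1155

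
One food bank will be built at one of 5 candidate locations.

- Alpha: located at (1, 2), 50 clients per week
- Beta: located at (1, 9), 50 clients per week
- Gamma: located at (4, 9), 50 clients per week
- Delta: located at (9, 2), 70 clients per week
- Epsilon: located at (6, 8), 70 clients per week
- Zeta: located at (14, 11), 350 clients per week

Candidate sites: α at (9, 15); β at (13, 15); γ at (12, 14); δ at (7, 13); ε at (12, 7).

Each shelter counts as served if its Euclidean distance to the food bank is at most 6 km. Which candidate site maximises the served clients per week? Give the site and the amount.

ε, covering 420

Coverage radius r = 6 km; a point is covered iff (Δx)²+(Δy)² ≤ 6² = 36.
  α (9, 15): covers {none} → 0
  β (13, 15): covers {Zeta} → 350
  γ (12, 14): covers {Zeta} → 350
  δ (7, 13): covers {Gamma, Epsilon} → 120
  ε (12, 7): covers {Delta, Zeta} → 420
Maximum coverage at ε: 420 clients per week.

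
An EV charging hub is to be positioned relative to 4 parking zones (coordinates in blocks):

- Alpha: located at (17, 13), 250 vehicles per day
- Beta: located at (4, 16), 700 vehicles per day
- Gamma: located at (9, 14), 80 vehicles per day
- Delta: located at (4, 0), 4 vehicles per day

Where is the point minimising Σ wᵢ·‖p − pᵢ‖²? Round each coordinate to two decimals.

The minimiser of Σwᵢ‖p−pᵢ‖² is the weighted centroid p* = (Σwᵢpᵢ)/(Σwᵢ).
Σwᵢ = 1034.
Σwᵢxᵢ = 250·17 + 700·4 + 80·9 + 4·4 = 7786.
Σwᵢyᵢ = 250·13 + 700·16 + 80·14 + 4·0 = 15570.
x* = 7786/1034 = 7.53, y* = 15570/1034 = 15.06.

(7.53, 15.06)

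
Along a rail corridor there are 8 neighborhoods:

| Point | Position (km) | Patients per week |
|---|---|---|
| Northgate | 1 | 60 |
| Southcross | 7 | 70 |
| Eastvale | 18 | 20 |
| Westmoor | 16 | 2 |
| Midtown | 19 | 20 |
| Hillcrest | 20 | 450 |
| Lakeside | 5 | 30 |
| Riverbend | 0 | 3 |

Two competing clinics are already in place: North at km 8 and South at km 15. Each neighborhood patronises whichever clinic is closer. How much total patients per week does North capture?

The indifferent point is the midpoint (8+15)/2 = 11.5; neighborhoods left of it (closer to North at 8) go to North, those right go to South.
  Riverbend at 0 (w=3) → North
  Northgate at 1 (w=60) → North
  Lakeside at 5 (w=30) → North
  Southcross at 7 (w=70) → North
  Westmoor at 16 (w=2) → South
  Eastvale at 18 (w=20) → South
  Midtown at 19 (w=20) → South
  Hillcrest at 20 (w=450) → South
North captures 163; South captures 492.

163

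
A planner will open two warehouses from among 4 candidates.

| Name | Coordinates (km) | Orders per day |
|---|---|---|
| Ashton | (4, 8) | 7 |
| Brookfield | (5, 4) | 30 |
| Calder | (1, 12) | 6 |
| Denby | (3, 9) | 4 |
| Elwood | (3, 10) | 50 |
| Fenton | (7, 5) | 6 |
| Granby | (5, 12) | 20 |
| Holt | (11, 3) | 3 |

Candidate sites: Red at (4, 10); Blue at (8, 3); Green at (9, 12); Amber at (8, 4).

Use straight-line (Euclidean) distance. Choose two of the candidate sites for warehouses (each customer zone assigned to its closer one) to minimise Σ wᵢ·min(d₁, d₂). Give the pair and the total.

Evaluate every pair (each demand assigned to the nearer of the two):
  {Red, Amber}: total = 244.0
  {Red, Blue}: total = 253.3
  {Red, Green}: total = 381.1
  {Green, Amber}: total = 618.6
  {Blue, Green}: total = 633.2
  {Blue, Amber}: total = 800.5
Best pair: {Red, Amber} with total 244.0.

{Red, Amber}, total 244.0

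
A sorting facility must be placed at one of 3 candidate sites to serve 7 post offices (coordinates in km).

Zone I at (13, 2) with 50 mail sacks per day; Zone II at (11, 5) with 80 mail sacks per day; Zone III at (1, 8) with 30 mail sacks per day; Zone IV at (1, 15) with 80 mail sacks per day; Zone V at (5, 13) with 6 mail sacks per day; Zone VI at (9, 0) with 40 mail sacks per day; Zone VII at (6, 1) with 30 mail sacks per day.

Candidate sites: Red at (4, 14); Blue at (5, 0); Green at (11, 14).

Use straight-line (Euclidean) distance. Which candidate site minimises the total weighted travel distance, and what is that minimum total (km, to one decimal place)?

Total weighted distance at each candidate:
  Red (4, 14): total = 3114.1
  Blue (5, 0): total = 2827.8
  Green (11, 14): total = 3502.2
Minimum is at Blue with total 2827.8 km.

Blue, total 2827.8 km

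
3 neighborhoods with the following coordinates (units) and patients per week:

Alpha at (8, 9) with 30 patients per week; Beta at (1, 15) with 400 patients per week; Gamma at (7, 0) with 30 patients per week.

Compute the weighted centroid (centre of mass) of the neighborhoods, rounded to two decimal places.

The minimiser of Σwᵢ‖p−pᵢ‖² is the weighted centroid p* = (Σwᵢpᵢ)/(Σwᵢ).
Σwᵢ = 460.
Σwᵢxᵢ = 30·8 + 400·1 + 30·7 = 850.
Σwᵢyᵢ = 30·9 + 400·15 + 30·0 = 6270.
x* = 850/460 = 1.85, y* = 6270/460 = 13.63.

(1.85, 13.63)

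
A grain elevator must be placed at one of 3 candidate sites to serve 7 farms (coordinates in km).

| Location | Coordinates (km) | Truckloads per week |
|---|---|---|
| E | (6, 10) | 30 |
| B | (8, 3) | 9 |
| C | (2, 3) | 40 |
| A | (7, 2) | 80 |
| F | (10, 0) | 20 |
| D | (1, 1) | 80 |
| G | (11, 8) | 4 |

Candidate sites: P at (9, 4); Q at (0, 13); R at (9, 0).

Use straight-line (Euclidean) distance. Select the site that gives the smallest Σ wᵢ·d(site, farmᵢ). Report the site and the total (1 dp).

P, total 1507.0 km

Total weighted distance at each candidate:
  P (9, 4): total = 1507.0
  Q (0, 13): total = 3107.2
  R (9, 0): total = 1570.5
Minimum is at P with total 1507.0 km.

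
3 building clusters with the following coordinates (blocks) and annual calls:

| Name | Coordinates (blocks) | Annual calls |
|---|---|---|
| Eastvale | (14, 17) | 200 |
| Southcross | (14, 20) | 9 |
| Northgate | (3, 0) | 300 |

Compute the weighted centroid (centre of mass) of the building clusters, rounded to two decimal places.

The minimiser of Σwᵢ‖p−pᵢ‖² is the weighted centroid p* = (Σwᵢpᵢ)/(Σwᵢ).
Σwᵢ = 509.
Σwᵢxᵢ = 200·14 + 9·14 + 300·3 = 3826.
Σwᵢyᵢ = 200·17 + 9·20 + 300·0 = 3580.
x* = 3826/509 = 7.52, y* = 3580/509 = 7.03.

(7.52, 7.03)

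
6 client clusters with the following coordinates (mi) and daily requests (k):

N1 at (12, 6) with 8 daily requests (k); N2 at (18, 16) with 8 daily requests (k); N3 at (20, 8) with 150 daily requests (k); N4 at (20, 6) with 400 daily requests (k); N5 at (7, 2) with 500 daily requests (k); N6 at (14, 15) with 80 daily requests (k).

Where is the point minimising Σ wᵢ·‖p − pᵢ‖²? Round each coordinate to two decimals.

(13.84, 5.21)

The minimiser of Σwᵢ‖p−pᵢ‖² is the weighted centroid p* = (Σwᵢpᵢ)/(Σwᵢ).
Σwᵢ = 1146.
Σwᵢxᵢ = 8·12 + 8·18 + 150·20 + 400·20 + 500·7 + 80·14 = 15860.
Σwᵢyᵢ = 8·6 + 8·16 + 150·8 + 400·6 + 500·2 + 80·15 = 5976.
x* = 15860/1146 = 13.84, y* = 5976/1146 = 5.21.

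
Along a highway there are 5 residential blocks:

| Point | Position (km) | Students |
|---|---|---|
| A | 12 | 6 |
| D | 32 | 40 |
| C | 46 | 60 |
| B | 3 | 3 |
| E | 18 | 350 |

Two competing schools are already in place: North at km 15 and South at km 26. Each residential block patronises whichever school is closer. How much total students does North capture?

359

The indifferent point is the midpoint (15+26)/2 = 20.5; residential blocks left of it (closer to North at 15) go to North, those right go to South.
  B at 3 (w=3) → North
  A at 12 (w=6) → North
  E at 18 (w=350) → North
  D at 32 (w=40) → South
  C at 46 (w=60) → South
North captures 359; South captures 100.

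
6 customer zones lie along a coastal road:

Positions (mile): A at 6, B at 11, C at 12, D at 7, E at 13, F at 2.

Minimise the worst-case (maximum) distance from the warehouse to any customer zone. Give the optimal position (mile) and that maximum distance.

location 7.5, max distance 5.5

The 1-center on a line is the midpoint of the two extreme points: leftmost at 2, rightmost at 13.
Optimal location = (2 + 13)/2 = 7.5; maximum distance = (13 − 2)/2 = 5.5.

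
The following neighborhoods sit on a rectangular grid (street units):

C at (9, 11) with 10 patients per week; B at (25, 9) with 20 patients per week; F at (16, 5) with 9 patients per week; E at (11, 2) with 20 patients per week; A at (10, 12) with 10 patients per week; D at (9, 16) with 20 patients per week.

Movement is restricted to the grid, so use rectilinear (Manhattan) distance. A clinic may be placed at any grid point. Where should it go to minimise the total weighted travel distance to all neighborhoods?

(11, 9)

Manhattan distance separates: Σwᵢ(|x−xᵢ|+|y−yᵢ|) = Σwᵢ|x−xᵢ| + Σwᵢ|y−yᵢ|, so x and y are optimised independently as 1-D weighted medians.
Total weight W = 89; half = 44.5.
x-coordinate, sorted with cumulative weight:
  x=9 (C, w=10) cum 10
  x=9 (D, w=20) cum 30
  x=10 (A, w=10) cum 40
  x=11 (E, w=20) cum 60  ← median
  x=16 (F, w=9) cum 69
  x=25 (B, w=20) cum 89
⇒ x* = 11
y-coordinate, sorted with cumulative weight:
  y=2 (E, w=20) cum 20
  y=5 (F, w=9) cum 29
  y=9 (B, w=20) cum 49  ← median
  y=11 (C, w=10) cum 59
  y=12 (A, w=10) cum 69
  y=16 (D, w=20) cum 89
⇒ y* = 9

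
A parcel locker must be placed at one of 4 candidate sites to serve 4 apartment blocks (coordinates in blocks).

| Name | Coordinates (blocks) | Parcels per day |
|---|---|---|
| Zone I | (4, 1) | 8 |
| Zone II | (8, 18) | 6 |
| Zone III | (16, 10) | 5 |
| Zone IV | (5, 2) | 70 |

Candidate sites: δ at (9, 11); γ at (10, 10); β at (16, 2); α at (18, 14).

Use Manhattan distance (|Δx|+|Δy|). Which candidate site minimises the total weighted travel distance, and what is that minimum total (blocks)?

β, total 1058 blocks

Total weighted distance at each candidate:
  δ (9, 11): total = 1118
  γ (10, 10): total = 1120
  β (16, 2): total = 1058
  α (18, 14): total = 2080
Minimum is at β with total 1058 blocks.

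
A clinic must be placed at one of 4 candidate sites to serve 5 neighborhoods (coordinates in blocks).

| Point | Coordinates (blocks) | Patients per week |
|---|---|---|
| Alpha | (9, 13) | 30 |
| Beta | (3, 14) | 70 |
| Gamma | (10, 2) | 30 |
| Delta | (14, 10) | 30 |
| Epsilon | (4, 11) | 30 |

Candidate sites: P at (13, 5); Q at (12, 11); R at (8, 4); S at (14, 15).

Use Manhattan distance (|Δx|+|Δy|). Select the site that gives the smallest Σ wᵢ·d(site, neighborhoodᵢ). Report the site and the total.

Q, total 1650 blocks

Total weighted distance at each candidate:
  P (13, 5): total = 2500
  Q (12, 11): total = 1650
  R (8, 4): total = 2160
  S (14, 15): total = 2130
Minimum is at Q with total 1650 blocks.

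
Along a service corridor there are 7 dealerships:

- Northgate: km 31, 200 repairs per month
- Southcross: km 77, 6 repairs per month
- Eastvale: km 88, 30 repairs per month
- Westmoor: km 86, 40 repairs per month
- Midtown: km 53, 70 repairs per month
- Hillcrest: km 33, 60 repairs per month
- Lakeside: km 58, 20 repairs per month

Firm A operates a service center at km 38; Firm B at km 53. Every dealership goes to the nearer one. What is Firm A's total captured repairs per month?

The indifferent point is the midpoint (38+53)/2 = 45.5; dealerships left of it (closer to Firm A at 38) go to Firm A, those right go to Firm B.
  Northgate at 31 (w=200) → Firm A
  Hillcrest at 33 (w=60) → Firm A
  Midtown at 53 (w=70) → Firm B
  Lakeside at 58 (w=20) → Firm B
  Southcross at 77 (w=6) → Firm B
  Westmoor at 86 (w=40) → Firm B
  Eastvale at 88 (w=30) → Firm B
Firm A captures 260; Firm B captures 166.

260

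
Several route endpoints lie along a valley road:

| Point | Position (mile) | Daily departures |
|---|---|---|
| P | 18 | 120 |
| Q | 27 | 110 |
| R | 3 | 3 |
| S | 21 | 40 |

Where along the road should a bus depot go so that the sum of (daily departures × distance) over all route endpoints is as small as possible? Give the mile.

x = 21

For a sum of weighted absolute distances on a line, the optimum is the weighted median (not the mean). Total weight W = 273; half-weight = 136.5.
Sort by position and accumulate weight:
  mile 3 (R, w=3) → cum 3
  mile 18 (P, w=120) → cum 123
  mile 21 (S, w=40) → cum 163  ≥ 136.5 → median here
  mile 27 (Q, w=110) → cum 273
Optimal location: mile 21.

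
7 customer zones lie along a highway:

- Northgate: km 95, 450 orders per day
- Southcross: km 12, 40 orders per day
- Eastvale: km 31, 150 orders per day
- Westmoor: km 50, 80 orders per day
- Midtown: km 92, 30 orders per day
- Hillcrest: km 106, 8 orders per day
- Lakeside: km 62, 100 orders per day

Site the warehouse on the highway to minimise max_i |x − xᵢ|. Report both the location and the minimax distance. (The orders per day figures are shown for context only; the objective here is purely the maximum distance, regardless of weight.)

location 59, max distance 47

The 1-center on a line is the midpoint of the two extreme points: leftmost at 12, rightmost at 106.
Optimal location = (12 + 106)/2 = 59; maximum distance = (106 − 12)/2 = 47.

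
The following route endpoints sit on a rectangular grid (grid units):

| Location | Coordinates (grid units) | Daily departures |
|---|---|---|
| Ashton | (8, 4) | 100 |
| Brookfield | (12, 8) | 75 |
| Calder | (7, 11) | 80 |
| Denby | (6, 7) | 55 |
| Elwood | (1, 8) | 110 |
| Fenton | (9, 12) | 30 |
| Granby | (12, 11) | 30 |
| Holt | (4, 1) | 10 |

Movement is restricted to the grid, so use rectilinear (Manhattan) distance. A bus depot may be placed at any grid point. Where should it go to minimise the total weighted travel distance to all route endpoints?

(7, 8)

Manhattan distance separates: Σwᵢ(|x−xᵢ|+|y−yᵢ|) = Σwᵢ|x−xᵢ| + Σwᵢ|y−yᵢ|, so x and y are optimised independently as 1-D weighted medians.
Total weight W = 490; half = 245.
x-coordinate, sorted with cumulative weight:
  x=1 (Elwood, w=110) cum 110
  x=4 (Holt, w=10) cum 120
  x=6 (Denby, w=55) cum 175
  x=7 (Calder, w=80) cum 255  ← median
  x=8 (Ashton, w=100) cum 355
  x=9 (Fenton, w=30) cum 385
  x=12 (Brookfield, w=75) cum 460
  x=12 (Granby, w=30) cum 490
⇒ x* = 7
y-coordinate, sorted with cumulative weight:
  y=1 (Holt, w=10) cum 10
  y=4 (Ashton, w=100) cum 110
  y=7 (Denby, w=55) cum 165
  y=8 (Brookfield, w=75) cum 240
  y=8 (Elwood, w=110) cum 350  ← median
  y=11 (Calder, w=80) cum 430
  y=11 (Granby, w=30) cum 460
  y=12 (Fenton, w=30) cum 490
⇒ y* = 8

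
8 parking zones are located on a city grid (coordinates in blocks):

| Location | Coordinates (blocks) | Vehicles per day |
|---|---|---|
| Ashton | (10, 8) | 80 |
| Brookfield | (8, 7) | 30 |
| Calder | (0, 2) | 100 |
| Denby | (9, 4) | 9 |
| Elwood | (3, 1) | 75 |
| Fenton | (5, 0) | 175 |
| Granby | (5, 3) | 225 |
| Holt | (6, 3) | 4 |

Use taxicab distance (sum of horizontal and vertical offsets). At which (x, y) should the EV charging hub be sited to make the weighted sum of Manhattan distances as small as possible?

(5, 2)

Manhattan distance separates: Σwᵢ(|x−xᵢ|+|y−yᵢ|) = Σwᵢ|x−xᵢ| + Σwᵢ|y−yᵢ|, so x and y are optimised independently as 1-D weighted medians.
Total weight W = 698; half = 349.
x-coordinate, sorted with cumulative weight:
  x=0 (Calder, w=100) cum 100
  x=3 (Elwood, w=75) cum 175
  x=5 (Fenton, w=175) cum 350  ← median
  x=5 (Granby, w=225) cum 575
  x=6 (Holt, w=4) cum 579
  x=8 (Brookfield, w=30) cum 609
  x=9 (Denby, w=9) cum 618
  x=10 (Ashton, w=80) cum 698
⇒ x* = 5
y-coordinate, sorted with cumulative weight:
  y=0 (Fenton, w=175) cum 175
  y=1 (Elwood, w=75) cum 250
  y=2 (Calder, w=100) cum 350  ← median
  y=3 (Granby, w=225) cum 575
  y=3 (Holt, w=4) cum 579
  y=4 (Denby, w=9) cum 588
  y=7 (Brookfield, w=30) cum 618
  y=8 (Ashton, w=80) cum 698
⇒ y* = 2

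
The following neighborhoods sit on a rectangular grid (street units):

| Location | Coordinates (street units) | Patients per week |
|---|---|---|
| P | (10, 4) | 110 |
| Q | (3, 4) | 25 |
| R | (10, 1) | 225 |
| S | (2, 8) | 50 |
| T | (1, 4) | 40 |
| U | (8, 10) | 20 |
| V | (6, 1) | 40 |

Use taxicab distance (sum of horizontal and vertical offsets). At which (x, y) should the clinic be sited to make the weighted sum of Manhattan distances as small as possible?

Manhattan distance separates: Σwᵢ(|x−xᵢ|+|y−yᵢ|) = Σwᵢ|x−xᵢ| + Σwᵢ|y−yᵢ|, so x and y are optimised independently as 1-D weighted medians.
Total weight W = 510; half = 255.
x-coordinate, sorted with cumulative weight:
  x=1 (T, w=40) cum 40
  x=2 (S, w=50) cum 90
  x=3 (Q, w=25) cum 115
  x=6 (V, w=40) cum 155
  x=8 (U, w=20) cum 175
  x=10 (P, w=110) cum 285  ← median
  x=10 (R, w=225) cum 510
⇒ x* = 10
y-coordinate, sorted with cumulative weight:
  y=1 (R, w=225) cum 225
  y=1 (V, w=40) cum 265  ← median
  y=4 (P, w=110) cum 375
  y=4 (Q, w=25) cum 400
  y=4 (T, w=40) cum 440
  y=8 (S, w=50) cum 490
  y=10 (U, w=20) cum 510
⇒ y* = 1

(10, 1)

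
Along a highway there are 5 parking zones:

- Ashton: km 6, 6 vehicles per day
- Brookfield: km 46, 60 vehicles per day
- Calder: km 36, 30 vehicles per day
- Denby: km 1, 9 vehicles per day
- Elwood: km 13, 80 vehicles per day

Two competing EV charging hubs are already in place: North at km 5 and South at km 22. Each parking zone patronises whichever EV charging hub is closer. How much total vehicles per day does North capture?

The indifferent point is the midpoint (5+22)/2 = 13.5; parking zones left of it (closer to North at 5) go to North, those right go to South.
  Denby at 1 (w=9) → North
  Ashton at 6 (w=6) → North
  Elwood at 13 (w=80) → North
  Calder at 36 (w=30) → South
  Brookfield at 46 (w=60) → South
North captures 95; South captures 90.

95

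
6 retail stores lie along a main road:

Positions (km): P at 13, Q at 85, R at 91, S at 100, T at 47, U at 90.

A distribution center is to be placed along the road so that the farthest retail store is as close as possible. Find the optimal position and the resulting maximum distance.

location 56.5, max distance 43.5

The 1-center on a line is the midpoint of the two extreme points: leftmost at 13, rightmost at 100.
Optimal location = (13 + 100)/2 = 56.5; maximum distance = (100 − 13)/2 = 43.5.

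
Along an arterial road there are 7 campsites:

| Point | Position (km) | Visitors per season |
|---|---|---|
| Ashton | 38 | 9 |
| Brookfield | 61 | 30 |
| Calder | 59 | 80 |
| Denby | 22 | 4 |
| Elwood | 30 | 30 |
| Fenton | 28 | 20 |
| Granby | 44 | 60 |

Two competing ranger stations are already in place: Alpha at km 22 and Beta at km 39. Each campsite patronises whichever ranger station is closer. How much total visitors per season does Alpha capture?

54

The indifferent point is the midpoint (22+39)/2 = 30.5; campsites left of it (closer to Alpha at 22) go to Alpha, those right go to Beta.
  Denby at 22 (w=4) → Alpha
  Fenton at 28 (w=20) → Alpha
  Elwood at 30 (w=30) → Alpha
  Ashton at 38 (w=9) → Beta
  Granby at 44 (w=60) → Beta
  Calder at 59 (w=80) → Beta
  Brookfield at 61 (w=30) → Beta
Alpha captures 54; Beta captures 179.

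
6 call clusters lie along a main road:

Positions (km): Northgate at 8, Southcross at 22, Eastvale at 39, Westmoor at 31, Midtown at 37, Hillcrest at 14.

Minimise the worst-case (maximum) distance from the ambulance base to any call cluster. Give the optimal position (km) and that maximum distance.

location 23.5, max distance 15.5

The 1-center on a line is the midpoint of the two extreme points: leftmost at 8, rightmost at 39.
Optimal location = (8 + 39)/2 = 23.5; maximum distance = (39 − 8)/2 = 15.5.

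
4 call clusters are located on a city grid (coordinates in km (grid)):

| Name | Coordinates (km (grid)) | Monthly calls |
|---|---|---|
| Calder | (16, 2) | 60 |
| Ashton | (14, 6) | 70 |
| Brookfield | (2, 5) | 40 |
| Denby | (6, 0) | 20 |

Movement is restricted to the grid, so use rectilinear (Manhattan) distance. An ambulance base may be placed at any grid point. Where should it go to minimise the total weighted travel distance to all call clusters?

Manhattan distance separates: Σwᵢ(|x−xᵢ|+|y−yᵢ|) = Σwᵢ|x−xᵢ| + Σwᵢ|y−yᵢ|, so x and y are optimised independently as 1-D weighted medians.
Total weight W = 190; half = 95.
x-coordinate, sorted with cumulative weight:
  x=2 (Brookfield, w=40) cum 40
  x=6 (Denby, w=20) cum 60
  x=14 (Ashton, w=70) cum 130  ← median
  x=16 (Calder, w=60) cum 190
⇒ x* = 14
y-coordinate, sorted with cumulative weight:
  y=0 (Denby, w=20) cum 20
  y=2 (Calder, w=60) cum 80
  y=5 (Brookfield, w=40) cum 120  ← median
  y=6 (Ashton, w=70) cum 190
⇒ y* = 5

(14, 5)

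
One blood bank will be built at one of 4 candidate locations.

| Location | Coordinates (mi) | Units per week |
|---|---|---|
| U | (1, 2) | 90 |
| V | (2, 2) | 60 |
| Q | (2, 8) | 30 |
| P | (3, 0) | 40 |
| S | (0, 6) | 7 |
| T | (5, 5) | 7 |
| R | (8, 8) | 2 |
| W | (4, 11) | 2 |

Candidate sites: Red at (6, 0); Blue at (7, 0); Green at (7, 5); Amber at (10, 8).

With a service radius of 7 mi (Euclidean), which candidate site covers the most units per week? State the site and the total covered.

Coverage radius r = 7 mi; a point is covered iff (Δx)²+(Δy)² ≤ 7² = 49.
  Red (6, 0): covers {U, V, P, T} → 197
  Blue (7, 0): covers {U, V, P, T} → 197
  Green (7, 5): covers {U, V, Q, P, T, R, W} → 231
  Amber (10, 8): covers {T, R, W} → 11
Maximum coverage at Green: 231 units per week.

Green, covering 231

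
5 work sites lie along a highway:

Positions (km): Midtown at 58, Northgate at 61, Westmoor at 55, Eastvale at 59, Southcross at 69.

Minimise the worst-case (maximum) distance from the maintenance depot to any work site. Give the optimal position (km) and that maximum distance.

location 62, max distance 7

The 1-center on a line is the midpoint of the two extreme points: leftmost at 55, rightmost at 69.
Optimal location = (55 + 69)/2 = 62; maximum distance = (69 − 55)/2 = 7.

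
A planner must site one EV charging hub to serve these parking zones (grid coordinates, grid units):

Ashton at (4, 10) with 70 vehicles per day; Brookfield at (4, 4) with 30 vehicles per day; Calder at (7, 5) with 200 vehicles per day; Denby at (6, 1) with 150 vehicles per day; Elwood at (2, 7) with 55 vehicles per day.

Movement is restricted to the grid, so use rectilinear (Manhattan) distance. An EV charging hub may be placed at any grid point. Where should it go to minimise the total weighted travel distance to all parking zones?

(6, 5)

Manhattan distance separates: Σwᵢ(|x−xᵢ|+|y−yᵢ|) = Σwᵢ|x−xᵢ| + Σwᵢ|y−yᵢ|, so x and y are optimised independently as 1-D weighted medians.
Total weight W = 505; half = 252.5.
x-coordinate, sorted with cumulative weight:
  x=2 (Elwood, w=55) cum 55
  x=4 (Ashton, w=70) cum 125
  x=4 (Brookfield, w=30) cum 155
  x=6 (Denby, w=150) cum 305  ← median
  x=7 (Calder, w=200) cum 505
⇒ x* = 6
y-coordinate, sorted with cumulative weight:
  y=1 (Denby, w=150) cum 150
  y=4 (Brookfield, w=30) cum 180
  y=5 (Calder, w=200) cum 380  ← median
  y=7 (Elwood, w=55) cum 435
  y=10 (Ashton, w=70) cum 505
⇒ y* = 5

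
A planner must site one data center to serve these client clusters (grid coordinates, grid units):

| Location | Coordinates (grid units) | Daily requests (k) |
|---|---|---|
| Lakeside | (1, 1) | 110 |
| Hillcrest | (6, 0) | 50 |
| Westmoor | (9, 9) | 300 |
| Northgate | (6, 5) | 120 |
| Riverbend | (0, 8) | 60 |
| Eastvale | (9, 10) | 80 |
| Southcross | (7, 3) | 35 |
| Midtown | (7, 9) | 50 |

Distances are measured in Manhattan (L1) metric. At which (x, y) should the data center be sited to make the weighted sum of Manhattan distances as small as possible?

Manhattan distance separates: Σwᵢ(|x−xᵢ|+|y−yᵢ|) = Σwᵢ|x−xᵢ| + Σwᵢ|y−yᵢ|, so x and y are optimised independently as 1-D weighted medians.
Total weight W = 805; half = 402.5.
x-coordinate, sorted with cumulative weight:
  x=0 (Riverbend, w=60) cum 60
  x=1 (Lakeside, w=110) cum 170
  x=6 (Hillcrest, w=50) cum 220
  x=6 (Northgate, w=120) cum 340
  x=7 (Southcross, w=35) cum 375
  x=7 (Midtown, w=50) cum 425  ← median
  x=9 (Westmoor, w=300) cum 725
  x=9 (Eastvale, w=80) cum 805
⇒ x* = 7
y-coordinate, sorted with cumulative weight:
  y=0 (Hillcrest, w=50) cum 50
  y=1 (Lakeside, w=110) cum 160
  y=3 (Southcross, w=35) cum 195
  y=5 (Northgate, w=120) cum 315
  y=8 (Riverbend, w=60) cum 375
  y=9 (Westmoor, w=300) cum 675  ← median
  y=9 (Midtown, w=50) cum 725
  y=10 (Eastvale, w=80) cum 805
⇒ y* = 9

(7, 9)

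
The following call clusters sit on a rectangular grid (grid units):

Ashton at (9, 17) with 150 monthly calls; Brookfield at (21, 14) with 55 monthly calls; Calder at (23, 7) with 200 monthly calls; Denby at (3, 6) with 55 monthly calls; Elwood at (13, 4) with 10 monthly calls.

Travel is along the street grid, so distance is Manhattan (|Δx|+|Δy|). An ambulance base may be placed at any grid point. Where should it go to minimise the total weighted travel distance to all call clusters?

Manhattan distance separates: Σwᵢ(|x−xᵢ|+|y−yᵢ|) = Σwᵢ|x−xᵢ| + Σwᵢ|y−yᵢ|, so x and y are optimised independently as 1-D weighted medians.
Total weight W = 470; half = 235.
x-coordinate, sorted with cumulative weight:
  x=3 (Denby, w=55) cum 55
  x=9 (Ashton, w=150) cum 205
  x=13 (Elwood, w=10) cum 215
  x=21 (Brookfield, w=55) cum 270  ← median
  x=23 (Calder, w=200) cum 470
⇒ x* = 21
y-coordinate, sorted with cumulative weight:
  y=4 (Elwood, w=10) cum 10
  y=6 (Denby, w=55) cum 65
  y=7 (Calder, w=200) cum 265  ← median
  y=14 (Brookfield, w=55) cum 320
  y=17 (Ashton, w=150) cum 470
⇒ y* = 7

(21, 7)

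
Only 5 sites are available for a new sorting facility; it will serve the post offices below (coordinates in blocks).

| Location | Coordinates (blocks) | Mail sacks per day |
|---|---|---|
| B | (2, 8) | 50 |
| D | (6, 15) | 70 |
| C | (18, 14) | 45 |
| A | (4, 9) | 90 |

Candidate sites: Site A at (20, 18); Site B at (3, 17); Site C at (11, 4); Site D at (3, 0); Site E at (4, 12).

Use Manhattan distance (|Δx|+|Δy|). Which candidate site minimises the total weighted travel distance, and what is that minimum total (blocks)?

Total weighted distance at each candidate:
  Site A (20, 18): total = 5110
  Site B (3, 17): total = 2470
  Site C (11, 4): total = 3615
  Site D (3, 0): total = 3915
  Site E (4, 12): total = 1640
Minimum is at Site E with total 1640 blocks.

Site E, total 1640 blocks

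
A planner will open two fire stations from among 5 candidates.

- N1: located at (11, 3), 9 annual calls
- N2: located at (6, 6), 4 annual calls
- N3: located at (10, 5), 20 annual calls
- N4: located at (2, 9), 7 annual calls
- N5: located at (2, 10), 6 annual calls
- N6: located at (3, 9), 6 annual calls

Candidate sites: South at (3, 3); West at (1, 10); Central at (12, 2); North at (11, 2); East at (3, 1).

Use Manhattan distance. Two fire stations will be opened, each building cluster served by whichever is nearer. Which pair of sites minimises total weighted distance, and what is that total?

Evaluate every pair (each demand assigned to the nearer of the two):
  {West, North}: total = 163
  {West, Central}: total = 192
  {South, North}: total = 246
  {South, Central}: total = 275
  {North, East}: total = 292
  {South, West}: total = 314
  {Central, East}: total = 321
  {West, East}: total = 380
  {South, East}: total = 409
  {Central, North}: total = 429
Best pair: {West, North} with total 163.

{West, North}, total 163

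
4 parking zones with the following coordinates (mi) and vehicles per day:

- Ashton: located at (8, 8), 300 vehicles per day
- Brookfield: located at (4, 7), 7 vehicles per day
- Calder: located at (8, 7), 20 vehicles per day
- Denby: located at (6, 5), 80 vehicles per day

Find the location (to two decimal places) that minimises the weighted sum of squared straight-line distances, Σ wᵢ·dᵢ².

(7.54, 7.34)

The minimiser of Σwᵢ‖p−pᵢ‖² is the weighted centroid p* = (Σwᵢpᵢ)/(Σwᵢ).
Σwᵢ = 407.
Σwᵢxᵢ = 300·8 + 7·4 + 20·8 + 80·6 = 3068.
Σwᵢyᵢ = 300·8 + 7·7 + 20·7 + 80·5 = 2989.
x* = 3068/407 = 7.54, y* = 2989/407 = 7.34.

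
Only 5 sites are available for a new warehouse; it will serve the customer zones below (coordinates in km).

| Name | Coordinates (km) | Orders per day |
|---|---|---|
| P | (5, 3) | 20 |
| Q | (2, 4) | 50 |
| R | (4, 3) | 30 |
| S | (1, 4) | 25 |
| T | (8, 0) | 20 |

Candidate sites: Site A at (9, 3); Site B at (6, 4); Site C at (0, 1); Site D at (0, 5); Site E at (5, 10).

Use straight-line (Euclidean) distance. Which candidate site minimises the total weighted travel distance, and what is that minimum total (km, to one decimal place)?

Site B, total 509.8 km

Total weighted distance at each candidate:
  Site A (9, 3): total = 848.4
  Site B (6, 4): total = 509.8
  Site C (0, 1): total = 662.4
  Site D (0, 5): total = 577.7
  Site E (5, 10): total = 1076.6
Minimum is at Site B with total 509.8 km.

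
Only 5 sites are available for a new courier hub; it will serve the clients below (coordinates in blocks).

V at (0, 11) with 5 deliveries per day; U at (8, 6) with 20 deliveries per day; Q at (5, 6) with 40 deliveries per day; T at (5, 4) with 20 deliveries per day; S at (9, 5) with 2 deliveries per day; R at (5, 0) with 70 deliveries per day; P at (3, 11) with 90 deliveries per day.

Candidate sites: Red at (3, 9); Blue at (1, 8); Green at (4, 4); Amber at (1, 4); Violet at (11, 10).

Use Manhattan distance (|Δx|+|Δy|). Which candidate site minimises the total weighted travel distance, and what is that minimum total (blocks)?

Total weighted distance at each candidate:
  Red (3, 9): total = 1495
  Blue (1, 8): total = 1912
  Green (4, 4): total = 1397
  Amber (1, 4): total = 1928
  Violet (11, 10): total = 2784
Minimum is at Green with total 1397 blocks.

Green, total 1397 blocks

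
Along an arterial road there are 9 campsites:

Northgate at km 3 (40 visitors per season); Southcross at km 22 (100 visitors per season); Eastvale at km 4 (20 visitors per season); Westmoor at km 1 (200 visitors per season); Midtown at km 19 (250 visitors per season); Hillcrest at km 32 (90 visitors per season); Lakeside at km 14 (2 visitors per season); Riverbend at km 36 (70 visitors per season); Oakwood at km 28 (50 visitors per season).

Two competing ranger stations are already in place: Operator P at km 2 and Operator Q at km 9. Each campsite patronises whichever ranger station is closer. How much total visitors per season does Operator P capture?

260

The indifferent point is the midpoint (2+9)/2 = 5.5; campsites left of it (closer to Operator P at 2) go to Operator P, those right go to Operator Q.
  Westmoor at 1 (w=200) → Operator P
  Northgate at 3 (w=40) → Operator P
  Eastvale at 4 (w=20) → Operator P
  Lakeside at 14 (w=2) → Operator Q
  Midtown at 19 (w=250) → Operator Q
  Southcross at 22 (w=100) → Operator Q
  Oakwood at 28 (w=50) → Operator Q
  Hillcrest at 32 (w=90) → Operator Q
  Riverbend at 36 (w=70) → Operator Q
Operator P captures 260; Operator Q captures 562.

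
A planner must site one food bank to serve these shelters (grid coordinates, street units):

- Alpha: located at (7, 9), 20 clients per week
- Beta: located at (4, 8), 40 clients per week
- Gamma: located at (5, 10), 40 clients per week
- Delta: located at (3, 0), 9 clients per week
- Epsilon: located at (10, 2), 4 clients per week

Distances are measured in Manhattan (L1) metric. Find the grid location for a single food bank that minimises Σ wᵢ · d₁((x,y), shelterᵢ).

Manhattan distance separates: Σwᵢ(|x−xᵢ|+|y−yᵢ|) = Σwᵢ|x−xᵢ| + Σwᵢ|y−yᵢ|, so x and y are optimised independently as 1-D weighted medians.
Total weight W = 113; half = 56.5.
x-coordinate, sorted with cumulative weight:
  x=3 (Delta, w=9) cum 9
  x=4 (Beta, w=40) cum 49
  x=5 (Gamma, w=40) cum 89  ← median
  x=7 (Alpha, w=20) cum 109
  x=10 (Epsilon, w=4) cum 113
⇒ x* = 5
y-coordinate, sorted with cumulative weight:
  y=0 (Delta, w=9) cum 9
  y=2 (Epsilon, w=4) cum 13
  y=8 (Beta, w=40) cum 53
  y=9 (Alpha, w=20) cum 73  ← median
  y=10 (Gamma, w=40) cum 113
⇒ y* = 9

(5, 9)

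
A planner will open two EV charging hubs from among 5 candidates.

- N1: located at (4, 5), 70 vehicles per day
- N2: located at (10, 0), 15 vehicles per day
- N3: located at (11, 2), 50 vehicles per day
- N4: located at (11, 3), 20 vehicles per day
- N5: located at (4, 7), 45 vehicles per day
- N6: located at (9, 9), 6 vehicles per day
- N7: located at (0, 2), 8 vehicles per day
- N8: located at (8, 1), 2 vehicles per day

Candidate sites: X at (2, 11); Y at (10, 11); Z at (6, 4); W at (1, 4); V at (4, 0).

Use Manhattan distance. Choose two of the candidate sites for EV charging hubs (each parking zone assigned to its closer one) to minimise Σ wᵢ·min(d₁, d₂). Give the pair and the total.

{Z, V}, total 1101

Evaluate every pair (each demand assigned to the nearer of the two):
  {Z, V}: total = 1101
  {Z, W}: total = 1107
  {Y, Z}: total = 1117
  {X, Z}: total = 1147
  {W, V}: total = 1402
  {Y, W}: total = 1457
  {Y, V}: total = 1461
  {X, V}: total = 1472
  {X, W}: total = 1663
  {X, Y}: total = 1805
Best pair: {Z, V} with total 1101.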